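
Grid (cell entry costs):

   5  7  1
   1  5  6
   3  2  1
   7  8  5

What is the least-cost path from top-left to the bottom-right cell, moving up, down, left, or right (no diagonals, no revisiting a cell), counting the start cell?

Take r0c0→r1c0→r2c0→r2c1→r2c2→r3c2 for a total of 5 + 1 + 3 + 2 + 1 + 5 = 17.

17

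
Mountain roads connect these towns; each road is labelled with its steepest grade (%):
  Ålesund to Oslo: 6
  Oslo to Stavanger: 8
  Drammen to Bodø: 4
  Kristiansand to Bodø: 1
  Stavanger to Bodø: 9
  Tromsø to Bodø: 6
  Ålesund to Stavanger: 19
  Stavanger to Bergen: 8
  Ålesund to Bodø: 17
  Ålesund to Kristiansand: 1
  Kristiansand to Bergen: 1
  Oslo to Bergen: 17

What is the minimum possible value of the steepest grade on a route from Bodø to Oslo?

6

Some routes from Bodø to Oslo:
Bodø → Kristiansand → Ålesund → Oslo: max(1, 1, 6) = 6
Bodø → Stavanger → Oslo: max(9, 8) = 9
Bodø → Ålesund → Kristiansand → Bergen → Stavanger → Oslo: max(17, 1, 1, 8, 8) = 17
Bodø → Kristiansand → Bergen → Stavanger → Oslo: max(1, 1, 8, 8) = 8
Bodø → Stavanger → Bergen → Oslo: max(9, 8, 17) = 17
Bodø → Stavanger → Bergen → Kristiansand → Ålesund → Oslo: max(9, 8, 1, 1, 6) = 9
Smallest bottleneck: 6%.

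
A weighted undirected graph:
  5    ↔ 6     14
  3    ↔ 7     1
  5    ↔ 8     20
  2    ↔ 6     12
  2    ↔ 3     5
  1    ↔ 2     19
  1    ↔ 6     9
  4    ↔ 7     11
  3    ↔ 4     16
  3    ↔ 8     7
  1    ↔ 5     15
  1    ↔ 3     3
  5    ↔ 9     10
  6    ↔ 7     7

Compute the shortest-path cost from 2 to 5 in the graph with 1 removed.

Checking several routes:
2-3-7-6-5: 5 + 1 + 7 + 14 = 27
2-6-5: 12 + 14 = 26
2-3-8-5: 5 + 7 + 20 = 32
Best route has total 26.

26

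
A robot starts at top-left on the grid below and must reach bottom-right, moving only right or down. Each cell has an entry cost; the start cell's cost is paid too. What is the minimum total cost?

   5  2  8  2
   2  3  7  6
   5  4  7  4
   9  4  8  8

One optimal route is r0c0 → r0c1 → r1c1 → r2c1 → r2c2 → r2c3 → r3c3.
Its cost is 5 + 2 + 3 + 4 + 7 + 4 + 8 = 33.
(Top row then right column would cost 35.)

33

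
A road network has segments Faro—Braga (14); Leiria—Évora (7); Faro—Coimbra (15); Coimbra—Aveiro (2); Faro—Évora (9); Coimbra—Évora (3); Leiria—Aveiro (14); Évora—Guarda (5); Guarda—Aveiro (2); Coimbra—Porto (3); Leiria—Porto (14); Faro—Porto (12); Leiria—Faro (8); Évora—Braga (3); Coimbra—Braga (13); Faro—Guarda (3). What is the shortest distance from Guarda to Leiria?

Checking several routes:
Guarda - Aveiro - Leiria: 2 + 14 = 16
Guarda - Faro - Leiria: 3 + 8 = 11
Guarda - Aveiro - Coimbra - Évora - Leiria: 2 + 2 + 3 + 7 = 14
Guarda - Évora - Leiria: 5 + 7 = 12
The minimum is 11 km.

11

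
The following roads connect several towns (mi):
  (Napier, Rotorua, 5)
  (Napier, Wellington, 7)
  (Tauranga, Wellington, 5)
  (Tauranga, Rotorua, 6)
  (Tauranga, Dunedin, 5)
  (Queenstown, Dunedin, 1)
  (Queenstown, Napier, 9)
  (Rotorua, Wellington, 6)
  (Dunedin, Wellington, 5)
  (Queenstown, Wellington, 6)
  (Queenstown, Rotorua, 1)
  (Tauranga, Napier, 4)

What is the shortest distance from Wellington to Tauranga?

A few of the Wellington→Tauranga routes:
Wellington - Tauranga: 5
Wellington - Dunedin - Tauranga: 5 + 5 = 10
Wellington - Rotorua - Tauranga: 6 + 6 = 12
Wellington - Napier - Tauranga: 7 + 4 = 11
Best route has total 5 mi.

5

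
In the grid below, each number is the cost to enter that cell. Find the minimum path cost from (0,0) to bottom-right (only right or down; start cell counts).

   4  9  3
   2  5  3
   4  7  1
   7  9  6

21

Take (0,0)→(1,0)→(1,1)→(1,2)→(2,2)→(3,2) for a total of 4 + 2 + 5 + 3 + 1 + 6 = 21.
For comparison, the top-then-right route costs 26.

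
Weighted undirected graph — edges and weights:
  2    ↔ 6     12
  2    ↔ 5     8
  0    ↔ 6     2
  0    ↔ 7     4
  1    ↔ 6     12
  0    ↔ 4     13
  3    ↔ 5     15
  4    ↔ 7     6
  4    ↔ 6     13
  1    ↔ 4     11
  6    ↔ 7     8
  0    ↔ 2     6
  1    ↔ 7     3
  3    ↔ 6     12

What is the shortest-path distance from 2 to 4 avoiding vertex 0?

Checking several routes:
2-6-4: 12 + 13 = 25
2-6-1-4: 12 + 12 + 11 = 35
2-6-7-4: 12 + 8 + 6 = 26
2-6-1-7-4: 12 + 12 + 3 + 6 = 33
2-6-7-1-4: 12 + 8 + 3 + 11 = 34
Shortest: 25.

25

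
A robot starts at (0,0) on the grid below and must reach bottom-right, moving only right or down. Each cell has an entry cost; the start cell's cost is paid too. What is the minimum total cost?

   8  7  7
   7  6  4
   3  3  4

25

Cheapest: r0c0→r1c0→r2c0→r2c1→r2c2
  8 + 7 + 3 + 3 + 4 = 25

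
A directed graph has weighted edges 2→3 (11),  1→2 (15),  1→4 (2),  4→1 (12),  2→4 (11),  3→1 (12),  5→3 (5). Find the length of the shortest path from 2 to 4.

11

Paths from 2 to 4:
2 - 4: 11
2 - 3 - 1 - 4: 11 + 12 + 2 = 25
Best route has total 11.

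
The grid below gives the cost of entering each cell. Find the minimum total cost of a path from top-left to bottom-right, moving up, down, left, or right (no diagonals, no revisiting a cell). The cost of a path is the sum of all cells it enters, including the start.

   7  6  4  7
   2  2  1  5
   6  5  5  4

Cheapest: r0c0 → r1c0 → r1c1 → r1c2 → r1c3 → r2c3
  7 + 2 + 2 + 1 + 5 + 4 = 21

21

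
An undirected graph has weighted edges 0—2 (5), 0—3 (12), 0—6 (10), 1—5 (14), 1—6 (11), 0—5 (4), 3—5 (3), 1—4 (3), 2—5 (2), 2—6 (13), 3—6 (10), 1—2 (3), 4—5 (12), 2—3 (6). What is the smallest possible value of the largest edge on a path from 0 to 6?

Comparing a few candidate routes:
0 → 2 → 3 → 6: max(5, 6, 10) = 10
0 → 2 → 5 → 3 → 6: max(5, 2, 3, 10) = 10
0 → 6: max(10) = 10
Smallest bottleneck: 10.

10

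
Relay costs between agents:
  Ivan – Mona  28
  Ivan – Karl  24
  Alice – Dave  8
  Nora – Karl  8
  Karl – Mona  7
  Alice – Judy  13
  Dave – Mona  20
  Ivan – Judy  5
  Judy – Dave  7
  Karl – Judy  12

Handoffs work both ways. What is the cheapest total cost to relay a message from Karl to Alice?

Checking several routes:
Karl-Judy-Dave-Alice: 12 + 7 + 8 = 27
Karl-Judy-Alice: 12 + 13 = 25
Karl-Mona-Dave-Alice: 7 + 20 + 8 = 35
Karl-Ivan-Judy-Alice: 24 + 5 + 13 = 42
Shortest: 25.

25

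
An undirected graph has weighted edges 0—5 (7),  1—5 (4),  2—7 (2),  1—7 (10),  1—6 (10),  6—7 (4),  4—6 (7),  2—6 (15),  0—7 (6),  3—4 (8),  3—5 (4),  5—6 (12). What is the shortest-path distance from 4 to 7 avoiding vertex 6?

25

Paths from 4 to 7 avoiding 6:
4→3→5→0→7: 8 + 4 + 7 + 6 = 25
4→3→5→1→7: 8 + 4 + 4 + 10 = 26
The minimum is 25.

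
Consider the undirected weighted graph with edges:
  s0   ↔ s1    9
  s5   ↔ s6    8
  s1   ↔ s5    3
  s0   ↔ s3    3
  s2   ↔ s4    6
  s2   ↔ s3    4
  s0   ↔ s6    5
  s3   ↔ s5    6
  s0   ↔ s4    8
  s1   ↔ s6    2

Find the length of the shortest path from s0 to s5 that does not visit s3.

10

Routes from s0 to s5 avoiding s3:
s0 -> s1 -> s5: 9 + 3 = 12
s0 -> s6 -> s1 -> s5: 5 + 2 + 3 = 10
s0 -> s6 -> s5: 5 + 8 = 13
s0 -> s1 -> s6 -> s5: 9 + 2 + 8 = 19
Shortest: 10.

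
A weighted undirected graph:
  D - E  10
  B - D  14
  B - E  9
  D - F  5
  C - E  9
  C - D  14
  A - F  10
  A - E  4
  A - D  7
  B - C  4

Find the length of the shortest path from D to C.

14

Some routes from D to C:
D - B - C: 14 + 4 = 18
D - C: 14
D - E - B - C: 10 + 9 + 4 = 23
D - E - C: 10 + 9 = 19
D - A - E - C: 7 + 4 + 9 = 20
Best route has total 14.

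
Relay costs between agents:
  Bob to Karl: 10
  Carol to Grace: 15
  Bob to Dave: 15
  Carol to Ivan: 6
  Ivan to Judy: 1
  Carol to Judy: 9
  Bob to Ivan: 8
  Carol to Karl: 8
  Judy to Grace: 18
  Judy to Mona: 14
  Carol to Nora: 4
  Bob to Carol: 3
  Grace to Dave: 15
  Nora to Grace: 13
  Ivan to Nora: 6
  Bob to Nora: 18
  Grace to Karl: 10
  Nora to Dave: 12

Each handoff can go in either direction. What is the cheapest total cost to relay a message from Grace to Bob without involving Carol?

20

Comparing a few candidate routes:
Grace→Nora→Bob: 13 + 18 = 31
Grace→Karl→Bob: 10 + 10 = 20
Grace→Nora→Dave→Bob: 13 + 12 + 15 = 40
Grace→Judy→Ivan→Bob: 18 + 1 + 8 = 27
Grace→Nora→Ivan→Bob: 13 + 6 + 8 = 27
Grace→Dave→Bob: 15 + 15 = 30
Shortest: 20.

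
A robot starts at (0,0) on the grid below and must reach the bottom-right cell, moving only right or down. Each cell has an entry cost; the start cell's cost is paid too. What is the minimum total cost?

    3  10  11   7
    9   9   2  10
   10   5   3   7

33

Path r0c0→r1c0→r1c1→r1c2→r2c2→r2c3: 3 + 9 + 9 + 2 + 3 + 7 = 33.
(Top row then right column would cost 48.)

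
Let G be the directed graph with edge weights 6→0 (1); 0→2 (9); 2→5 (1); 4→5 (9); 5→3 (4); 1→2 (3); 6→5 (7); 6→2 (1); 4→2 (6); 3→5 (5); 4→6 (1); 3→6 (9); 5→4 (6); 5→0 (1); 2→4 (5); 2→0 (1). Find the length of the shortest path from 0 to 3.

Paths from 0 to 3:
0 - 2 - 5 - 3: 9 + 1 + 4 = 14
0 - 2 - 4 - 6 - 5 - 3: 9 + 5 + 1 + 7 + 4 = 26
0 - 2 - 4 - 5 - 3: 9 + 5 + 9 + 4 = 27
Shortest: 14.

14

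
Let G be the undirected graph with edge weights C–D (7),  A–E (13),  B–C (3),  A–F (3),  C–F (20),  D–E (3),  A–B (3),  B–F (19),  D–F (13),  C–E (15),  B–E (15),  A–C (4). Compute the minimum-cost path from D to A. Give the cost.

11

Comparing a few candidate routes:
D→C→B→A: 7 + 3 + 3 = 13
D→F→A: 13 + 3 = 16
D→C→A: 7 + 4 = 11
D→E→A: 3 + 13 = 16
The minimum is 11.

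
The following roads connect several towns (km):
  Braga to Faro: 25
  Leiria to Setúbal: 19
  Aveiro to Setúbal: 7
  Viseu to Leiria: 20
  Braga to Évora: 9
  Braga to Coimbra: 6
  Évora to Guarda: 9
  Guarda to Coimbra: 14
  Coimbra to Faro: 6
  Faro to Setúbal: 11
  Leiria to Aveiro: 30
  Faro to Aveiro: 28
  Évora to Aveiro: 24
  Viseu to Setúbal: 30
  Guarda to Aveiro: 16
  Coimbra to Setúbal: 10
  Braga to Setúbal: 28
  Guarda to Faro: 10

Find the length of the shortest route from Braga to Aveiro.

Checking several routes:
Braga - Setúbal - Aveiro: 28 + 7 = 35
Braga - Évora - Aveiro: 9 + 24 = 33
Braga - Coimbra - Faro - Setúbal - Aveiro: 6 + 6 + 11 + 7 = 30
Braga - Évora - Guarda - Aveiro: 9 + 9 + 16 = 34
Braga - Coimbra - Setúbal - Aveiro: 6 + 10 + 7 = 23
Best route has total 23 km.

23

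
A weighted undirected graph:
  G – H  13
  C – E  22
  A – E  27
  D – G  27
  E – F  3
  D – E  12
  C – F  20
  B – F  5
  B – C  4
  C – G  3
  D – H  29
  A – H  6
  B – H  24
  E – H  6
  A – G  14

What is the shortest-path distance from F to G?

Some routes from F to G:
F - C - G: 20 + 3 = 23
F - E - H - G: 3 + 6 + 13 = 22
F - B - C - G: 5 + 4 + 3 = 12
F - E - C - G: 3 + 22 + 3 = 28
Best route has total 12.

12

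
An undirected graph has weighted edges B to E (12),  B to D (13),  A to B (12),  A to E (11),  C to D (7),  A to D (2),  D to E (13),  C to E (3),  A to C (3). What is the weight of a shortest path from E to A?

6

Comparing a few candidate routes:
E - C - A: 3 + 3 = 6
E - D - A: 13 + 2 = 15
E - A: 11
E - D - C - A: 13 + 7 + 3 = 23
E - C - D - A: 3 + 7 + 2 = 12
The minimum is 6.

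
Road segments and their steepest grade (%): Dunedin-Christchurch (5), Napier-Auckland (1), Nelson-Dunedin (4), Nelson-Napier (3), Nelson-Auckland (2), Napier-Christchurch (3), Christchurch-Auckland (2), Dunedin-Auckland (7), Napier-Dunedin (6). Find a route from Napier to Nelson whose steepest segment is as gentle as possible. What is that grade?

2

Comparing a few candidate routes:
Napier -> Auckland -> Nelson: max(1, 2) = 2
Napier -> Auckland -> Christchurch -> Dunedin -> Nelson: max(1, 2, 5, 4) = 5
Napier -> Nelson: max(3) = 3
Napier -> Christchurch -> Dunedin -> Nelson: max(3, 5, 4) = 5
Napier -> Christchurch -> Auckland -> Nelson: max(3, 2, 2) = 3
Napier -> Dunedin -> Christchurch -> Auckland -> Nelson: max(6, 5, 2, 2) = 6
Smallest bottleneck: 2%.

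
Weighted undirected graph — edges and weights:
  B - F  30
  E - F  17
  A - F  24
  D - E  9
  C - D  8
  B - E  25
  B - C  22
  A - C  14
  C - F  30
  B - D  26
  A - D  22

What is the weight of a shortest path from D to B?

26

Checking several routes:
D-A-C-B: 22 + 14 + 22 = 58
D-E-B: 9 + 25 = 34
D-B: 26
D-C-B: 8 + 22 = 30
D-E-F-B: 9 + 17 + 30 = 56
Shortest: 26.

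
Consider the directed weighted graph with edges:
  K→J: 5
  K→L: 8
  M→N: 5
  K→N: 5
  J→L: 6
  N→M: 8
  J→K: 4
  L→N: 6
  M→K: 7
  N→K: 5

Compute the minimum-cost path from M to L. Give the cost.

Candidate routes:
M -> N -> K -> J -> L: 5 + 5 + 5 + 6 = 21
M -> K -> L: 7 + 8 = 15
M -> N -> K -> L: 5 + 5 + 8 = 18
M -> K -> J -> L: 7 + 5 + 6 = 18
Best route has total 15.

15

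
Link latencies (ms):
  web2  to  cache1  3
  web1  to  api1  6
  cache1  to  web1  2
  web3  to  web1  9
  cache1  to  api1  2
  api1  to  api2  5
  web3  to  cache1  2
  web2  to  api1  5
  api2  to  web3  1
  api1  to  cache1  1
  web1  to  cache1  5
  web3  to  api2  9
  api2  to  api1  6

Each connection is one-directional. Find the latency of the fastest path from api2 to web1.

5

Routes from api2 to web1:
api2 → web3 → cache1 → web1: 1 + 2 + 2 = 5
api2 → web3 → web1: 1 + 9 = 10
api2 → api1 → cache1 → web1: 6 + 1 + 2 = 9
Best route has total 5 ms.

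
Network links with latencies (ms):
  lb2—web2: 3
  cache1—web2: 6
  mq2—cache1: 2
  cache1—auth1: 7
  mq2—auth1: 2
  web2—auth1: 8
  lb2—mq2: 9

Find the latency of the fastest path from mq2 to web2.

8

Checking several routes:
mq2 → auth1 → cache1 → web2: 2 + 7 + 6 = 15
mq2 → lb2 → web2: 9 + 3 = 12
mq2 → auth1 → web2: 2 + 8 = 10
mq2 → cache1 → web2: 2 + 6 = 8
Shortest: 8 ms.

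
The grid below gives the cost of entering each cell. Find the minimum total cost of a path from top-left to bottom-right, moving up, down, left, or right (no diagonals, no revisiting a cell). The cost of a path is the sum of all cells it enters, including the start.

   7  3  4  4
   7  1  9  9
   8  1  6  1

Cheapest: [0,0] → [0,1] → [1,1] → [2,1] → [2,2] → [2,3]
  7 + 3 + 1 + 1 + 6 + 1 = 19

19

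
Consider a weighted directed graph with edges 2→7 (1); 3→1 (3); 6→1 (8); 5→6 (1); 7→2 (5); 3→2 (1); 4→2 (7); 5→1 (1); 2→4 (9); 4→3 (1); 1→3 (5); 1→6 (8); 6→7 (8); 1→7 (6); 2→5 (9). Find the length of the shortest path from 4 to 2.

2

Checking several routes:
4 - 2: 7
4 - 3 - 1 - 7 - 2: 1 + 3 + 6 + 5 = 15
4 - 3 - 2: 1 + 1 = 2
The minimum is 2.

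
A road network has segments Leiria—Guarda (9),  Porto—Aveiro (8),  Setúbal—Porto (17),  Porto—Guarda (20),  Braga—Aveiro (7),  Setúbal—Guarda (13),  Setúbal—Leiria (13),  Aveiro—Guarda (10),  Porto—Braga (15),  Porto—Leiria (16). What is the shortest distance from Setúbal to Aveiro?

23

Some routes from Setúbal to Aveiro:
Setúbal-Porto-Aveiro: 17 + 8 = 25
Setúbal-Guarda-Aveiro: 13 + 10 = 23
Setúbal-Leiria-Porto-Aveiro: 13 + 16 + 8 = 37
Setúbal-Leiria-Guarda-Aveiro: 13 + 9 + 10 = 32
Best route has total 23.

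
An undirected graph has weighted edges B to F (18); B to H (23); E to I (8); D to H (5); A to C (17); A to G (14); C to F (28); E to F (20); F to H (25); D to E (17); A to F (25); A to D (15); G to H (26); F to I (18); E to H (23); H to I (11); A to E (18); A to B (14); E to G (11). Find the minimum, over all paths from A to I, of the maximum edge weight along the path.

14

Checking several routes:
A - G - E - I: max(14, 11, 8) = 14
A - E - I: max(18, 8) = 18
A - D - E - I: max(15, 17, 8) = 17
A - G - E - D - H - I: max(14, 11, 17, 5, 11) = 17
A - D - H - I: max(15, 5, 11) = 15
The minimum achievable maximum is 14.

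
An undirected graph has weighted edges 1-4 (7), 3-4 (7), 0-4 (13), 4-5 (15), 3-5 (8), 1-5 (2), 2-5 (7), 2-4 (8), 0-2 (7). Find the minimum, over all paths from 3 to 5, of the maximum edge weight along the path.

Checking several routes:
3 → 4 → 1 → 5: max(7, 7, 2) = 7
3 → 5: max(8) = 8
3 → 4 → 0 → 2 → 5: max(7, 13, 7, 7) = 13
3 → 4 → 2 → 5: max(7, 8, 7) = 8
The minimum achievable maximum is 7.

7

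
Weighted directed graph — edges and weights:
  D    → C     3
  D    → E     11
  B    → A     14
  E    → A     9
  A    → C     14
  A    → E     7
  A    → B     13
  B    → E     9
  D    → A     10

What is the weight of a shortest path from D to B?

23

Routes from D to B:
D - A - B: 10 + 13 = 23
D - E - A - B: 11 + 9 + 13 = 33
Best route has total 23.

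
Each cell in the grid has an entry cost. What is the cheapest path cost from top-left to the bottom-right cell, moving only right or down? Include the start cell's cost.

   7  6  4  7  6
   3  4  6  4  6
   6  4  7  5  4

Path (0,0) -> (1,0) -> (1,1) -> (1,2) -> (1,3) -> (2,3) -> (2,4): 7 + 3 + 4 + 6 + 4 + 5 + 4 = 33.
(Top row then right column would cost 40.)

33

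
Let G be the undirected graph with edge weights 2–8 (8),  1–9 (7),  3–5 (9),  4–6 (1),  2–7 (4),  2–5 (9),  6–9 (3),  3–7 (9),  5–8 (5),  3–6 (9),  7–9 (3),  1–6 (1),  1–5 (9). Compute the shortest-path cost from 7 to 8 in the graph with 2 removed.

21

A few of the 7→8 routes:
7 → 9 → 1 → 5 → 8: 3 + 7 + 9 + 5 = 24
7 → 3 → 5 → 8: 9 + 9 + 5 = 23
7 → 9 → 6 → 1 → 5 → 8: 3 + 3 + 1 + 9 + 5 = 21
7 → 3 → 6 → 1 → 5 → 8: 9 + 9 + 1 + 9 + 5 = 33
7 → 9 → 6 → 3 → 5 → 8: 3 + 3 + 9 + 9 + 5 = 29
Shortest: 21.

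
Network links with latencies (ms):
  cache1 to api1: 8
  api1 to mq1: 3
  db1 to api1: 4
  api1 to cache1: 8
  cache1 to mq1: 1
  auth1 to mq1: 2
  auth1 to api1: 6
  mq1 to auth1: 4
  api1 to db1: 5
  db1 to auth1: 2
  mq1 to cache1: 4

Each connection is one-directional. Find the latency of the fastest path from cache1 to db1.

Candidate routes:
cache1→mq1→auth1→api1→db1: 1 + 4 + 6 + 5 = 16
cache1→api1→db1: 8 + 5 = 13
Shortest: 13 ms.

13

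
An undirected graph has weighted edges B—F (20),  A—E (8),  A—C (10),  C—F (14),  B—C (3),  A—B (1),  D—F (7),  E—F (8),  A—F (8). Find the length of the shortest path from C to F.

Checking several routes:
C-A-F: 10 + 8 = 18
C-B-A-F: 3 + 1 + 8 = 12
C-F: 14
C-B-A-E-F: 3 + 1 + 8 + 8 = 20
Best route has total 12.

12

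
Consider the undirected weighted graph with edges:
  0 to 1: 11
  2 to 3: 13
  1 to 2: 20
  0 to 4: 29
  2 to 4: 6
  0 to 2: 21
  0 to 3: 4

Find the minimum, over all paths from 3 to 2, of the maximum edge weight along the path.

Some routes from 3 to 2:
3 -> 0 -> 1 -> 2: max(4, 11, 20) = 20
3 -> 2: max(13) = 13
3 -> 0 -> 2: max(4, 21) = 21
The minimum achievable maximum is 13.

13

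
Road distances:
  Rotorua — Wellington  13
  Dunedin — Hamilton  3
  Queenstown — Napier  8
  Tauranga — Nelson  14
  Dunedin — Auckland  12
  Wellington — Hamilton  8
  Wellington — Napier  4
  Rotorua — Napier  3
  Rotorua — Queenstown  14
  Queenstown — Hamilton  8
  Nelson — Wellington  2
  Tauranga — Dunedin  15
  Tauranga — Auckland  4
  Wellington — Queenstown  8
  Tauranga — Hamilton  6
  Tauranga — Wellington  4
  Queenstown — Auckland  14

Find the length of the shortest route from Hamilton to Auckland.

10

Some routes from Hamilton to Auckland:
Hamilton→Queenstown→Auckland: 8 + 14 = 22
Hamilton→Tauranga→Auckland: 6 + 4 = 10
Hamilton→Dunedin→Auckland: 3 + 12 = 15
Hamilton→Wellington→Tauranga→Auckland: 8 + 4 + 4 = 16
The minimum is 10.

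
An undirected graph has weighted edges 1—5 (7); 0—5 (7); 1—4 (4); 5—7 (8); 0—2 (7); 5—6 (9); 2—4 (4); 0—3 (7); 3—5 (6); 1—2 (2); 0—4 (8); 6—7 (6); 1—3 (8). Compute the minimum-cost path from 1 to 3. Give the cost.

8

A few of the 1→3 routes:
1→3: 8
1→2→0→3: 2 + 7 + 7 = 16
1→4→0→3: 4 + 8 + 7 = 19
1→5→3: 7 + 6 = 13
Shortest: 8.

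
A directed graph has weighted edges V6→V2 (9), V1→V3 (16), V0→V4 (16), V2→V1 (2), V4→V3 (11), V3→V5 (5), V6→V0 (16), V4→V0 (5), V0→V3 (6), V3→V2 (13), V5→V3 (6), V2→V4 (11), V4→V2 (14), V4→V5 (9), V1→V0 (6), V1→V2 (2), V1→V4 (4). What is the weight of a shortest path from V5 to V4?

25

Routes from V5 to V4:
V5 -> V3 -> V2 -> V1 -> V4: 6 + 13 + 2 + 4 = 25
V5 -> V3 -> V2 -> V1 -> V0 -> V4: 6 + 13 + 2 + 6 + 16 = 43
V5 -> V3 -> V2 -> V4: 6 + 13 + 11 = 30
Shortest: 25.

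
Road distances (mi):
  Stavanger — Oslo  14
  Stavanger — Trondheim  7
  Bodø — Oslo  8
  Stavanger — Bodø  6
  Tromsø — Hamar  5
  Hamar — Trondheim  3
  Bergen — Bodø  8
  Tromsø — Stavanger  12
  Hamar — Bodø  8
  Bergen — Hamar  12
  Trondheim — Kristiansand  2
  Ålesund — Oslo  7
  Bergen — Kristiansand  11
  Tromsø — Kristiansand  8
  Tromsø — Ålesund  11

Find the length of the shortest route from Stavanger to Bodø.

6

Checking several routes:
Stavanger-Bodø: 6
Stavanger-Tromsø-Hamar-Bodø: 12 + 5 + 8 = 25
Stavanger-Oslo-Bodø: 14 + 8 = 22
Stavanger-Trondheim-Kristiansand-Bergen-Bodø: 7 + 2 + 11 + 8 = 28
Stavanger-Trondheim-Hamar-Bodø: 7 + 3 + 8 = 18
Shortest: 6 mi.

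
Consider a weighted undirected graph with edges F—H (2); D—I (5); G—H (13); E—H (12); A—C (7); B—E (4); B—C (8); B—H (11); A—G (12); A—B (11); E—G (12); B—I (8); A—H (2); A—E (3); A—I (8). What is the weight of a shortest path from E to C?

Checking several routes:
E - A - C: 3 + 7 = 10
E - H - A - C: 12 + 2 + 7 = 21
E - B - C: 4 + 8 = 12
Shortest: 10.

10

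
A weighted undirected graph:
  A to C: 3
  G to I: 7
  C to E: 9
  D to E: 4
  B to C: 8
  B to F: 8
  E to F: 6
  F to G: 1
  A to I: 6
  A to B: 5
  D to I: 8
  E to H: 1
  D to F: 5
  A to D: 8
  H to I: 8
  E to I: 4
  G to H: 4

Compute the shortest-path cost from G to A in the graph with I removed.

A few of the G→A routes:
G-F-B-A: 1 + 8 + 5 = 14
G-H-E-D-A: 4 + 1 + 4 + 8 = 17
G-F-D-A: 1 + 5 + 8 = 14
G-H-E-C-A: 4 + 1 + 9 + 3 = 17
The minimum is 14.

14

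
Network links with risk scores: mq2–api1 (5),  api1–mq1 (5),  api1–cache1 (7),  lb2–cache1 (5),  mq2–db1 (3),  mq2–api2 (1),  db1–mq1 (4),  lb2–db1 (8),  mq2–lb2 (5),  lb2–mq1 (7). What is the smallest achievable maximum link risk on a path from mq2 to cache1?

5

Checking several routes:
mq2-lb2-mq1-api1-cache1: max(5, 7, 5, 7) = 7
mq2-lb2-cache1: max(5, 5) = 5
mq2-db1-mq1-lb2-cache1: max(3, 4, 7, 5) = 7
mq2-db1-mq1-api1-cache1: max(3, 4, 5, 7) = 7
Smallest bottleneck: 5.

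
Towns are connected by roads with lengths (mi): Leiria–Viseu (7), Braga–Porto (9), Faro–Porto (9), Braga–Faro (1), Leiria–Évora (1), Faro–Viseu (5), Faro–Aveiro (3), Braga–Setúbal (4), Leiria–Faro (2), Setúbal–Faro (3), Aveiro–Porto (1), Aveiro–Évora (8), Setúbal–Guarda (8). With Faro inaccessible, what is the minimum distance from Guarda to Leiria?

Candidate routes:
Guarda→Setúbal→Braga→Porto→Aveiro→Évora→Leiria: 8 + 4 + 9 + 1 + 8 + 1 = 31
The minimum is 31 mi.

31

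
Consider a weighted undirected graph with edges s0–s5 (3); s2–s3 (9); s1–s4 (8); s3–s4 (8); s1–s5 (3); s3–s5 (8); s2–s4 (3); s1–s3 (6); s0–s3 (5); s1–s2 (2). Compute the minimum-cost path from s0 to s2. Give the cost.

Comparing a few candidate routes:
s0 -> s3 -> s1 -> s2: 5 + 6 + 2 = 13
s0 -> s3 -> s2: 5 + 9 = 14
s0 -> s5 -> s1 -> s2: 3 + 3 + 2 = 8
s0 -> s3 -> s4 -> s2: 5 + 8 + 3 = 16
The minimum is 8.

8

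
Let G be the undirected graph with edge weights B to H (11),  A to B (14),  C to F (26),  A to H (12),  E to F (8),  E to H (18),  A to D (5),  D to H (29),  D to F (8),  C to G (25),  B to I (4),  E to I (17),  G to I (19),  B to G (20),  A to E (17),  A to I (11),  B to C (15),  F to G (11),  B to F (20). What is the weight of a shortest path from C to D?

34

Some routes from C to D:
C→F→D: 26 + 8 = 34
C→B→A→D: 15 + 14 + 5 = 34
C→B→H→A→D: 15 + 11 + 12 + 5 = 43
C→B→I→A→D: 15 + 4 + 11 + 5 = 35
Best route has total 34.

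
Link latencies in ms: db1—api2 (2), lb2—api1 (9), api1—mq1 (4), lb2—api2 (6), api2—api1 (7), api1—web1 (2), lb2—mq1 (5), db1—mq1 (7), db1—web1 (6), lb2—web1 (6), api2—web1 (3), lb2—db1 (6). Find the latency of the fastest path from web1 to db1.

Some routes from web1 to db1:
web1→api1→api2→db1: 2 + 7 + 2 = 11
web1→lb2→db1: 6 + 6 = 12
web1→lb2→api2→db1: 6 + 6 + 2 = 14
web1→api2→db1: 3 + 2 = 5
web1→db1: 6
web1→api1→mq1→db1: 2 + 4 + 7 = 13
Best route has total 5 ms.

5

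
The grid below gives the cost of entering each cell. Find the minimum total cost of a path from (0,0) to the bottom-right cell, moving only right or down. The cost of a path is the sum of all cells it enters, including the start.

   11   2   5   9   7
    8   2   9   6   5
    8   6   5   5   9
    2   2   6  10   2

Take [0,0]→[0,1]→[1,1]→[2,1]→[3,1]→[3,2]→[3,3]→[3,4] for a total of 11 + 2 + 2 + 6 + 2 + 6 + 10 + 2 = 41.
For comparison, the top-then-right route costs 50.

41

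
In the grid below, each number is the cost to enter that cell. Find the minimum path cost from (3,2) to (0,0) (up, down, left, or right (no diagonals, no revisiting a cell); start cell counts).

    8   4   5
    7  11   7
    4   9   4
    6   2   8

One optimal route is [3,2] → [3,1] → [3,0] → [2,0] → [1,0] → [0,0].
Its cost is 8 + 2 + 6 + 4 + 7 + 8 = 35.

35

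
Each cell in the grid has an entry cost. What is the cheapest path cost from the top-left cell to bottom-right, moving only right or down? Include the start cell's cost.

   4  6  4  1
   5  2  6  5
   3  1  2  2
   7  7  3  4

Best path: [0,0] [1,0] [1,1] [2,1] [2,2] [2,3] [3,3]
Cost: 4 + 5 + 2 + 1 + 2 + 2 + 4 = 20

20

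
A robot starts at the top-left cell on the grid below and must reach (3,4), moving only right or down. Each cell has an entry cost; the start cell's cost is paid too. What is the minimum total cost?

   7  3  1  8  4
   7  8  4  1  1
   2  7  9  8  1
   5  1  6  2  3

Best path: [0,0]→[0,1]→[0,2]→[1,2]→[1,3]→[1,4]→[2,4]→[3,4]
Cost: 7 + 3 + 1 + 4 + 1 + 1 + 1 + 3 = 21

21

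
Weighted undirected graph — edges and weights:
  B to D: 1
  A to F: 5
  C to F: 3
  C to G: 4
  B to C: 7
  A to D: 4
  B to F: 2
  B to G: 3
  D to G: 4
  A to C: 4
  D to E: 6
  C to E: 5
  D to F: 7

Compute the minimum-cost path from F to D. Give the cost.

3

Comparing a few candidate routes:
F → B → G → D: 2 + 3 + 4 = 9
F → A → D: 5 + 4 = 9
F → B → D: 2 + 1 = 3
F → C → A → D: 3 + 4 + 4 = 11
F → C → B → D: 3 + 7 + 1 = 11
F → D: 7
The minimum is 3.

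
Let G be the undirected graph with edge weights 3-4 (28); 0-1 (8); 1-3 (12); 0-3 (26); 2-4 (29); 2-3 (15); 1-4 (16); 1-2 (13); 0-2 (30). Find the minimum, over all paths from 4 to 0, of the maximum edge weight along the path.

Some routes from 4 to 0:
4 -> 1 -> 3 -> 0: max(16, 12, 26) = 26
4 -> 1 -> 2 -> 3 -> 0: max(16, 13, 15, 26) = 26
4 -> 1 -> 0: max(16, 8) = 16
The minimum achievable maximum is 16.

16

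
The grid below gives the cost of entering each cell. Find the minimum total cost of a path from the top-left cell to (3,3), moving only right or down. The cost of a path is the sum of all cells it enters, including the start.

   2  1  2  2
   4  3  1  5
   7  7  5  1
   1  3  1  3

15

Path [0,0] -> [0,1] -> [0,2] -> [1,2] -> [1,3] -> [2,3] -> [3,3]: 2 + 1 + 2 + 1 + 5 + 1 + 3 = 15.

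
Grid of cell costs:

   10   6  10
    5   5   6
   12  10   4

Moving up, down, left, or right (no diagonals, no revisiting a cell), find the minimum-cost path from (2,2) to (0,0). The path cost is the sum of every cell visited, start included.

Cheapest: (2,2) (1,2) (1,1) (1,0) (0,0)
  4 + 6 + 5 + 5 + 10 = 30

30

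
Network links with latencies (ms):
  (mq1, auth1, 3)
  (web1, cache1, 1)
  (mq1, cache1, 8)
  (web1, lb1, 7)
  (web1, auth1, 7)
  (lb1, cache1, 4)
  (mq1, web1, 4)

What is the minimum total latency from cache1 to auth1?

8

A few of the cache1→auth1 routes:
cache1 - web1 - mq1 - auth1: 1 + 4 + 3 = 8
cache1 - mq1 - auth1: 8 + 3 = 11
cache1 - web1 - auth1: 1 + 7 = 8
The minimum is 8 ms.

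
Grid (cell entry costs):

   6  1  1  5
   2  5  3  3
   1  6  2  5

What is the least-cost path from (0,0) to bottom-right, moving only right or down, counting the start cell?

Best path: [0,0]→[0,1]→[0,2]→[1,2]→[2,2]→[2,3]
Cost: 6 + 1 + 1 + 3 + 2 + 5 = 18
(Top row then right column would cost 21.)

18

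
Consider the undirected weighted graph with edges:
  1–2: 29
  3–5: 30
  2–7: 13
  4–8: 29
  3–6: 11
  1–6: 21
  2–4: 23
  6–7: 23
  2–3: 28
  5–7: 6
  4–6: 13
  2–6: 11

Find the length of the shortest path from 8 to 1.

A few of the 8→1 routes:
8 -> 4 -> 2 -> 1: 29 + 23 + 29 = 81
8 -> 4 -> 2 -> 7 -> 6 -> 1: 29 + 23 + 13 + 23 + 21 = 109
8 -> 4 -> 6 -> 2 -> 1: 29 + 13 + 11 + 29 = 82
8 -> 4 -> 2 -> 6 -> 1: 29 + 23 + 11 + 21 = 84
8 -> 4 -> 6 -> 1: 29 + 13 + 21 = 63
8 -> 4 -> 6 -> 7 -> 2 -> 1: 29 + 13 + 23 + 13 + 29 = 107
Best route has total 63.

63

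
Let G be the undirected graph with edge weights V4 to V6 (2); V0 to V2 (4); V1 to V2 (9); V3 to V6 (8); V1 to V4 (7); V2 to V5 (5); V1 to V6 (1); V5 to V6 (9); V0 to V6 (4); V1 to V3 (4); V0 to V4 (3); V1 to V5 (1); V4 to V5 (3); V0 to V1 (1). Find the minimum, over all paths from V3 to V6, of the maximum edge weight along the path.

4

Comparing a few candidate routes:
V3→V1→V0→V4→V6: max(4, 1, 3, 2) = 4
V3→V1→V5→V4→V0→V6: max(4, 1, 3, 3, 4) = 4
V3→V1→V5→V4→V6: max(4, 1, 3, 2) = 4
The minimum achievable maximum is 4.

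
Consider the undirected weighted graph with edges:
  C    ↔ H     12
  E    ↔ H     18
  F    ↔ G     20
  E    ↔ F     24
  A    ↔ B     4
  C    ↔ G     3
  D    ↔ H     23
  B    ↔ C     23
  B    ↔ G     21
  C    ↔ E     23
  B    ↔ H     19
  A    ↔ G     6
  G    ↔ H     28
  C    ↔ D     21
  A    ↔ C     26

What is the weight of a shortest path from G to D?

Some routes from G to D:
G-C-D: 3 + 21 = 24
G-A-B-H-D: 6 + 4 + 19 + 23 = 52
G-A-C-D: 6 + 26 + 21 = 53
G-H-D: 28 + 23 = 51
G-C-H-D: 3 + 12 + 23 = 38
Best route has total 24.

24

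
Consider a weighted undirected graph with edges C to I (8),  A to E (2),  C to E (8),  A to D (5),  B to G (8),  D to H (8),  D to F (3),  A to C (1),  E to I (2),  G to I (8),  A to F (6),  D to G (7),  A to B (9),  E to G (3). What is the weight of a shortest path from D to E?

7

Some routes from D to E:
D - A - C - I - E: 5 + 1 + 8 + 2 = 16
D - G - I - E: 7 + 8 + 2 = 17
D - A - E: 5 + 2 = 7
D - A - C - E: 5 + 1 + 8 = 14
D - F - A - E: 3 + 6 + 2 = 11
D - G - E: 7 + 3 = 10
The minimum is 7.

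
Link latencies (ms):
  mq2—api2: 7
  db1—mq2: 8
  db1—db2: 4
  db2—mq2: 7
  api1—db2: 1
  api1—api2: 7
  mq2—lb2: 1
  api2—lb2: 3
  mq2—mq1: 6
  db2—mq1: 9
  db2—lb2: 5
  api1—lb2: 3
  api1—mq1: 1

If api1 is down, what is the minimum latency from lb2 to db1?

Comparing a few candidate routes:
lb2 - db2 - db1: 5 + 4 = 9
lb2 - db2 - mq2 - db1: 5 + 7 + 8 = 20
lb2 - api2 - mq2 - db1: 3 + 7 + 8 = 18
lb2 - mq2 - db2 - db1: 1 + 7 + 4 = 12
lb2 - mq2 - db1: 1 + 8 = 9
lb2 - mq2 - mq1 - db2 - db1: 1 + 6 + 9 + 4 = 20
Shortest: 9 ms.

9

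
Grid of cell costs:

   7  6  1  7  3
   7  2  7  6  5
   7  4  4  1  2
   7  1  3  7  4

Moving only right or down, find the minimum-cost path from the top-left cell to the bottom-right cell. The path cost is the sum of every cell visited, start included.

30

One optimal route is (0,0) → (0,1) → (1,1) → (2,1) → (2,2) → (2,3) → (2,4) → (3,4).
Its cost is 7 + 6 + 2 + 4 + 4 + 1 + 2 + 4 = 30.
(Top row then right column would cost 35.)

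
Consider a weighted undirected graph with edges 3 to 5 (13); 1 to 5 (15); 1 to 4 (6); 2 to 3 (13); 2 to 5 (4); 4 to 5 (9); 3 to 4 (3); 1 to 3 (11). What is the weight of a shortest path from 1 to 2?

A few of the 1→2 routes:
1-5-2: 15 + 4 = 19
1-4-3-5-2: 6 + 3 + 13 + 4 = 26
1-4-3-2: 6 + 3 + 13 = 22
1-4-5-2: 6 + 9 + 4 = 19
1-3-2: 11 + 13 = 24
1-3-4-5-2: 11 + 3 + 9 + 4 = 27
Best route has total 19.

19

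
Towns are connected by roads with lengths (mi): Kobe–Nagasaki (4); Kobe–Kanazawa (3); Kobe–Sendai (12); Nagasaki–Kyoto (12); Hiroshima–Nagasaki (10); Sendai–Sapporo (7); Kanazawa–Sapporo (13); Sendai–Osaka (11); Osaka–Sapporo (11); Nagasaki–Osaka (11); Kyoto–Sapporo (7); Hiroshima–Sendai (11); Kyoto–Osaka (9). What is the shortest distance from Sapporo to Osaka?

11

Some routes from Sapporo to Osaka:
Sapporo → Kyoto → Osaka: 7 + 9 = 16
Sapporo → Sendai → Osaka: 7 + 11 = 18
Sapporo → Kyoto → Nagasaki → Osaka: 7 + 12 + 11 = 30
Sapporo → Osaka: 11
Sapporo → Kanazawa → Kobe → Nagasaki → Osaka: 13 + 3 + 4 + 11 = 31
Shortest: 11 mi.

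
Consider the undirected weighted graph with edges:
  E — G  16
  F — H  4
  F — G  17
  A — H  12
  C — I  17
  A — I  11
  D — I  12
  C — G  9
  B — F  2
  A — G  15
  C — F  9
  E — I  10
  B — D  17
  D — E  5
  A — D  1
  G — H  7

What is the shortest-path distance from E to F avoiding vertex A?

Some routes from E to F avoiding A:
E -> G -> F: 16 + 17 = 33
E -> G -> C -> F: 16 + 9 + 9 = 34
E -> I -> D -> B -> F: 10 + 12 + 17 + 2 = 41
E -> D -> B -> F: 5 + 17 + 2 = 24
E -> G -> H -> F: 16 + 7 + 4 = 27
E -> I -> C -> F: 10 + 17 + 9 = 36
Best route has total 24.

24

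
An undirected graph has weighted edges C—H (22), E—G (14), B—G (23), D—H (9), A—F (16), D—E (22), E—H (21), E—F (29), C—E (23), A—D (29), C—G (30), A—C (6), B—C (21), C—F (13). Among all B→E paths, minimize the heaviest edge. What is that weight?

Checking several routes:
B → C → H → D → E: max(21, 22, 9, 22) = 22
B → G → E: max(23, 14) = 23
B → C → E: max(21, 23) = 23
B → C → H → E: max(21, 22, 21) = 22
The minimum achievable maximum is 22.

22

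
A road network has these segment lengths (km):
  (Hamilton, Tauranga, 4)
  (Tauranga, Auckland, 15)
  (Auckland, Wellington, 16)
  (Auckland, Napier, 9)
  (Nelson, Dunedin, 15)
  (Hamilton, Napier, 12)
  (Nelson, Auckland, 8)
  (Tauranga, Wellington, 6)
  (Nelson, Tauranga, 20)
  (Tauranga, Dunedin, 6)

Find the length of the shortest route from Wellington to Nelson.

24

Some routes from Wellington to Nelson:
Wellington → Tauranga → Hamilton → Napier → Auckland → Nelson: 6 + 4 + 12 + 9 + 8 = 39
Wellington → Auckland → Tauranga → Nelson: 16 + 15 + 20 = 51
Wellington → Tauranga → Auckland → Nelson: 6 + 15 + 8 = 29
Wellington → Tauranga → Dunedin → Nelson: 6 + 6 + 15 = 27
Wellington → Auckland → Nelson: 16 + 8 = 24
Wellington → Tauranga → Nelson: 6 + 20 = 26
Best route has total 24 km.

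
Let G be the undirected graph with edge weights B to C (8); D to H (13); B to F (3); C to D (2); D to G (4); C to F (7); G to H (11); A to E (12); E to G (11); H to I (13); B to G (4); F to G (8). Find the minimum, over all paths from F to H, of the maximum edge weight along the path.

11

Some routes from F to H:
F - B - G - H: max(3, 4, 11) = 11
F - G - H: max(8, 11) = 11
F - B - C - D - H: max(3, 8, 2, 13) = 13
F - B - C - D - G - H: max(3, 8, 2, 4, 11) = 11
F - C - B - G - H: max(7, 8, 4, 11) = 11
F - C - D - G - H: max(7, 2, 4, 11) = 11
Smallest bottleneck: 11.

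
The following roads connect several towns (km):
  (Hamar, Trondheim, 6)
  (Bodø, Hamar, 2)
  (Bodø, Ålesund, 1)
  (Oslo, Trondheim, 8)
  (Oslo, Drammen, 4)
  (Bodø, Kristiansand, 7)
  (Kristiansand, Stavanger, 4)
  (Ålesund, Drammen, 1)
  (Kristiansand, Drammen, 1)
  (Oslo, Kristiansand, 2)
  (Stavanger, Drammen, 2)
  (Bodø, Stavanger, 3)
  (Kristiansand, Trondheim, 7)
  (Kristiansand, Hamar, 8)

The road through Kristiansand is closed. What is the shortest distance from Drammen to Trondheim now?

10

Candidate routes:
Drammen - Oslo - Trondheim: 4 + 8 = 12
Drammen - Stavanger - Bodø - Hamar - Trondheim: 2 + 3 + 2 + 6 = 13
Drammen - Ålesund - Bodø - Hamar - Trondheim: 1 + 1 + 2 + 6 = 10
Best route has total 10 km.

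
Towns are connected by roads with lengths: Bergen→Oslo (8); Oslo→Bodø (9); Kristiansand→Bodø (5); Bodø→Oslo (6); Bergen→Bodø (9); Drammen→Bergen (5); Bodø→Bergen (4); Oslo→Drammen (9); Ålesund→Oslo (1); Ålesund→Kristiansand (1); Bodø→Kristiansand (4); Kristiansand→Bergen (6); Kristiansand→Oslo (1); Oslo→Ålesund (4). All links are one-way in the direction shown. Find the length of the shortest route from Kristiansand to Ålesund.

5

Comparing a few candidate routes:
Kristiansand -> Bodø -> Oslo -> Ålesund: 5 + 6 + 4 = 15
Kristiansand -> Bodø -> Bergen -> Oslo -> Ålesund: 5 + 4 + 8 + 4 = 21
Kristiansand -> Bergen -> Oslo -> Ålesund: 6 + 8 + 4 = 18
Kristiansand -> Oslo -> Ålesund: 1 + 4 = 5
The minimum is 5.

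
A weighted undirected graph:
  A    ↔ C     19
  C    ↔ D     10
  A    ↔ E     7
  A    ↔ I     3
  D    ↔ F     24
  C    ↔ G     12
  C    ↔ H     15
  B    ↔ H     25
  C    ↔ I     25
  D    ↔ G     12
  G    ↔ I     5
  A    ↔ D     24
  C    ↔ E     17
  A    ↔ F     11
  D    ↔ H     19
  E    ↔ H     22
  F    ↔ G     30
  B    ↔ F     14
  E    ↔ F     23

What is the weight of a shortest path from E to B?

32

Some routes from E to B:
E → A → F → B: 7 + 11 + 14 = 32
E → F → B: 23 + 14 = 37
E → C → H → B: 17 + 15 + 25 = 57
E → H → B: 22 + 25 = 47
Best route has total 32.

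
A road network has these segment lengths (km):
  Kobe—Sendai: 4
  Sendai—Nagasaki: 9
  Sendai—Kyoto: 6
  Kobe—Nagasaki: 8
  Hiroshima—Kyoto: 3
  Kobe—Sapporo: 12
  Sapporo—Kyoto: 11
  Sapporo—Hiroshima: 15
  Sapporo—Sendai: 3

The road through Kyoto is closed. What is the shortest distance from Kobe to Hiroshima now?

Candidate routes:
Kobe - Sendai - Sapporo - Hiroshima: 4 + 3 + 15 = 22
Kobe - Sapporo - Hiroshima: 12 + 15 = 27
Kobe - Nagasaki - Sendai - Sapporo - Hiroshima: 8 + 9 + 3 + 15 = 35
Shortest: 22 km.

22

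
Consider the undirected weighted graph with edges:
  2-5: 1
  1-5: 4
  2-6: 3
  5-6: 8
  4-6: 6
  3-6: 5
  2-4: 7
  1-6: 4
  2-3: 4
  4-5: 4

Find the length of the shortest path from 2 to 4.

5

A few of the 2→4 routes:
2-6-4: 3 + 6 = 9
2-4: 7
2-5-4: 1 + 4 = 5
Best route has total 5.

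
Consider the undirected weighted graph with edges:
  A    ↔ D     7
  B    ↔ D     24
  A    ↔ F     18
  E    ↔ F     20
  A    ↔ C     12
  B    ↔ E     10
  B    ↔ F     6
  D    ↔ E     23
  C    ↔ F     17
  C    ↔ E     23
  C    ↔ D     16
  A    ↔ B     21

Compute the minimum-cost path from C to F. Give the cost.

Comparing a few candidate routes:
C-E-B-F: 23 + 10 + 6 = 39
C-F: 17
C-A-F: 12 + 18 = 30
The minimum is 17.

17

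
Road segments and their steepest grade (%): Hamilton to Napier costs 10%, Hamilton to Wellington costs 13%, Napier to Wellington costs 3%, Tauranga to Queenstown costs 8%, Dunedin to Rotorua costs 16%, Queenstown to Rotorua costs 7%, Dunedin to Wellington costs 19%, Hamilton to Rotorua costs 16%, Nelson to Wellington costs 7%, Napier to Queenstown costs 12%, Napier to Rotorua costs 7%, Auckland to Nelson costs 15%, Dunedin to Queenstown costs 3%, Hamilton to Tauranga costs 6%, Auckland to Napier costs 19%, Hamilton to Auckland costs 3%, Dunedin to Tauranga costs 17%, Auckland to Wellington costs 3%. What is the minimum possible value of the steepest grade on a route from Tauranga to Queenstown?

Checking several routes:
Tauranga - Hamilton - Auckland - Wellington - Napier - Rotorua - Queenstown: max(6, 3, 3, 3, 7, 7) = 7
Tauranga - Queenstown: max(8) = 8
Tauranga - Hamilton - Napier - Rotorua - Queenstown: max(6, 10, 7, 7) = 10
Best route has worst link 7%.

7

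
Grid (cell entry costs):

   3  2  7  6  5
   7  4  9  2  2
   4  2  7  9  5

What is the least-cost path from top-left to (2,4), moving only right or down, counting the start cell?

Cheapest: [0,0] -> [0,1] -> [0,2] -> [0,3] -> [1,3] -> [1,4] -> [2,4]
  3 + 2 + 7 + 6 + 2 + 2 + 5 = 27
(Top row then right column would cost 30.)

27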